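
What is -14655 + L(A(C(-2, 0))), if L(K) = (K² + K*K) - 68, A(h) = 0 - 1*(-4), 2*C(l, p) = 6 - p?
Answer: -14691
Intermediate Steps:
C(l, p) = 3 - p/2 (C(l, p) = (6 - p)/2 = 3 - p/2)
A(h) = 4 (A(h) = 0 + 4 = 4)
L(K) = -68 + 2*K² (L(K) = (K² + K²) - 68 = 2*K² - 68 = -68 + 2*K²)
-14655 + L(A(C(-2, 0))) = -14655 + (-68 + 2*4²) = -14655 + (-68 + 2*16) = -14655 + (-68 + 32) = -14655 - 36 = -14691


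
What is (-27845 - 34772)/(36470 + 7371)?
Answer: -62617/43841 ≈ -1.4283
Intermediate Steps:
(-27845 - 34772)/(36470 + 7371) = -62617/43841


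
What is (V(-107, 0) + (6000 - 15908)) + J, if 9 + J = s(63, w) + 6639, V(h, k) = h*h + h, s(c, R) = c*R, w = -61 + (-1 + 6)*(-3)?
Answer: 3276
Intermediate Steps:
w = -76 (w = -61 + 5*(-3) = -61 - 15 = -76)
s(c, R) = R*c
V(h, k) = h + h**2 (V(h, k) = h**2 + h = h + h**2)
J = 1842 (J = -9 + (-76*63 + 6639) = -9 + (-4788 + 6639) = -9 + 1851 = 1842)
(V(-107, 0) + (6000 - 15908)) + J = (-107*(1 - 107) + (6000 - 15908)) + 1842 = (-107*(-106) - 9908) + 1842 = (11342 - 9908) + 1842 = 1434 + 1842 = 3276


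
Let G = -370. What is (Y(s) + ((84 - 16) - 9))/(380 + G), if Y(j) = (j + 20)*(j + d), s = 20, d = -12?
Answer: 379/10 ≈ 37.900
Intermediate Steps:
Y(j) = (-12 + j)*(20 + j) (Y(j) = (j + 20)*(j - 12) = (20 + j)*(-12 + j) = (-12 + j)*(20 + j))
(Y(s) + ((84 - 16) - 9))/(380 + G) = ((-240 + 20² + 8*20) + ((84 - 16) - 9))/(380 - 370) = ((-240 + 400 + 160) + (68 - 9))/10 = (320 + 59)*(⅒) = 379*(⅒) = 379/10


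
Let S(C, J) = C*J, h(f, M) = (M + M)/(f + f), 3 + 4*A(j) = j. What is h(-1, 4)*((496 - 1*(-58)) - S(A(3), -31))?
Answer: -2216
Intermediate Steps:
A(j) = -3/4 + j/4
h(f, M) = M/f (h(f, M) = (2*M)/((2*f)) = (2*M)*(1/(2*f)) = M/f)
h(-1, 4)*((496 - 1*(-58)) - S(A(3), -31)) = (4/(-1))*((496 - 1*(-58)) - (-3/4 + (1/4)*3)*(-31)) = (4*(-1))*((496 + 58) - (-3/4 + 3/4)*(-31)) = -4*(554 - 0*(-31)) = -4*(554 - 1*0) = -4*(554 + 0) = -4*554 = -2216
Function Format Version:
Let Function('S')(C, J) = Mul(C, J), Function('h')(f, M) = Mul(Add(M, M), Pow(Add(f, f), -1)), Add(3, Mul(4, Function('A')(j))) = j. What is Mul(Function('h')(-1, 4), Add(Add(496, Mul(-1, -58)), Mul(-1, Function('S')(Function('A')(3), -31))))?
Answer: -2216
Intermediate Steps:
Function('A')(j) = Add(Rational(-3, 4), Mul(Rational(1, 4), j))
Function('h')(f, M) = Mul(M, Pow(f, -1)) (Function('h')(f, M) = Mul(Mul(2, M), Pow(Mul(2, f), -1)) = Mul(Mul(2, M), Mul(Rational(1, 2), Pow(f, -1))) = Mul(M, Pow(f, -1)))
Mul(Function('h')(-1, 4), Add(Add(496, Mul(-1, -58)), Mul(-1, Function('S')(Function('A')(3), -31)))) = Mul(Mul(4, Pow(-1, -1)), Add(Add(496, Mul(-1, -58)), Mul(-1, Mul(Add(Rational(-3, 4), Mul(Rational(1, 4), 3)), -31)))) = Mul(Mul(4, -1), Add(Add(496, 58), Mul(-1, Mul(Add(Rational(-3, 4), Rational(3, 4)), -31)))) = Mul(-4, Add(554, Mul(-1, Mul(0, -31)))) = Mul(-4, Add(554, Mul(-1, 0))) = Mul(-4, Add(554, 0)) = Mul(-4, 554) = -2216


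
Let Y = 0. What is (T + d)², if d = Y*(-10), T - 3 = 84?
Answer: 7569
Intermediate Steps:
T = 87 (T = 3 + 84 = 87)
d = 0 (d = 0*(-10) = 0)
(T + d)² = (87 + 0)² = 87² = 7569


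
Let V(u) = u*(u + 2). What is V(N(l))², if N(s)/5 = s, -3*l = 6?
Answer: 6400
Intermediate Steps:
l = -2 (l = -⅓*6 = -2)
N(s) = 5*s
V(u) = u*(2 + u)
V(N(l))² = ((5*(-2))*(2 + 5*(-2)))² = (-10*(2 - 10))² = (-10*(-8))² = 80² = 6400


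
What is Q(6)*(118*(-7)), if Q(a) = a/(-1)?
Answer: 4956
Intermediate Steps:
Q(a) = -a (Q(a) = a*(-1) = -a)
Q(6)*(118*(-7)) = (-1*6)*(118*(-7)) = -6*(-826) = 4956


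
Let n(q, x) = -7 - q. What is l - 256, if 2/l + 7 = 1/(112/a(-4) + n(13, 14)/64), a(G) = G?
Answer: -816778/3187 ≈ -256.28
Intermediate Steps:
l = -906/3187 (l = 2/(-7 + 1/(112/(-4) + (-7 - 1*13)/64)) = 2/(-7 + 1/(112*(-¼) + (-7 - 13)*(1/64))) = 2/(-7 + 1/(-28 - 20*1/64)) = 2/(-7 + 1/(-28 - 5/16)) = 2/(-7 + 1/(-453/16)) = 2/(-7 - 16/453) = 2/(-3187/453) = 2*(-453/3187) = -906/3187 ≈ -0.28428)
l - 256 = -906/3187 - 256 = -816778/3187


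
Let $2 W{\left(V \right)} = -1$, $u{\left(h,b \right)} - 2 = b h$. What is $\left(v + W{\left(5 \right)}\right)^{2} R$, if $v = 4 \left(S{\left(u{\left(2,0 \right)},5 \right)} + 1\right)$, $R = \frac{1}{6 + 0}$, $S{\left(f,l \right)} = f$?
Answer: $\frac{529}{24} \approx 22.042$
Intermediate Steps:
$u{\left(h,b \right)} = 2 + b h$
$W{\left(V \right)} = - \frac{1}{2}$ ($W{\left(V \right)} = \frac{1}{2} \left(-1\right) = - \frac{1}{2}$)
$R = \frac{1}{6} \approx 0.16667$
$v = 12$ ($v = 4 \left(\left(2 + 0 \cdot 2\right) + 1\right) = 4 \left(\left(2 + 0\right) + 1\right) = 4 \left(2 + 1\right) = 4 \cdot 3 = 12$)
$\left(v + W{\left(5 \right)}\right)^{2} R = \left(12 - \frac{1}{2}\right)^{2} \cdot \frac{1}{6} = \left(\frac{23}{2}\right)^{2} \cdot \frac{1}{6} = \frac{529}{4} \cdot \frac{1}{6} = \frac{529}{24}$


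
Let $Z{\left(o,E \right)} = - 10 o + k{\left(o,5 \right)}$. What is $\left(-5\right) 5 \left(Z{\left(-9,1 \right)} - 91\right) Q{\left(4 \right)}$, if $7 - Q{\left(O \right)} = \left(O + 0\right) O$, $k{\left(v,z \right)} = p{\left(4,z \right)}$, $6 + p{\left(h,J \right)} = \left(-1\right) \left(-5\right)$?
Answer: $-450$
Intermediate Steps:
$p{\left(h,J \right)} = -1$ ($p{\left(h,J \right)} = -6 - -5 = -6 + 5 = -1$)
$k{\left(v,z \right)} = -1$
$Q{\left(O \right)} = 7 - O^{2}$ ($Q{\left(O \right)} = 7 - \left(O + 0\right) O = 7 - O O = 7 - O^{2}$)
$Z{\left(o,E \right)} = -1 - 10 o$ ($Z{\left(o,E \right)} = - 10 o - 1 = -1 - 10 o$)
$\left(-5\right) 5 \left(Z{\left(-9,1 \right)} - 91\right) Q{\left(4 \right)} = \left(-5\right) 5 \left(\left(-1 - -90\right) - 91\right) \left(7 - 4^{2}\right) = - 25 \left(\left(-1 + 90\right) - 91\right) \left(7 - 16\right) = - 25 \left(89 - 91\right) \left(7 - 16\right) = - 25 \left(\left(-2\right) \left(-9\right)\right) = \left(-25\right) 18 = -450$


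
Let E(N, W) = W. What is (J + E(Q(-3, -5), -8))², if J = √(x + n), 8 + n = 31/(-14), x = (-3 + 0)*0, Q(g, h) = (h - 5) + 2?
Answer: (112 - I*√2002)²/196 ≈ 53.786 - 51.136*I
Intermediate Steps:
Q(g, h) = -3 + h (Q(g, h) = (-5 + h) + 2 = -3 + h)
x = 0 (x = -3*0 = 0)
n = -143/14 (n = -8 + 31/(-14) = -8 + 31*(-1/14) = -8 - 31/14 = -143/14 ≈ -10.214)
J = I*√2002/14 (J = √(0 - 143/14) = √(-143/14) = I*√2002/14 ≈ 3.196*I)
(J + E(Q(-3, -5), -8))² = (I*√2002/14 - 8)² = (-8 + I*√2002/14)²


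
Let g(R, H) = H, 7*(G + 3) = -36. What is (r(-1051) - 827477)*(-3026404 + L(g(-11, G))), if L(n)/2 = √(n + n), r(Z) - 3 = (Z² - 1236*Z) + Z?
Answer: -4766925257248 + 450032*I*√798 ≈ -4.7669e+12 + 1.2713e+7*I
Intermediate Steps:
G = -57/7 (G = -3 + (⅐)*(-36) = -3 - 36/7 = -57/7 ≈ -8.1429)
r(Z) = 3 + Z² - 1235*Z (r(Z) = 3 + ((Z² - 1236*Z) + Z) = 3 + (Z² - 1235*Z) = 3 + Z² - 1235*Z)
L(n) = 2*√2*√n (L(n) = 2*√(n + n) = 2*√(2*n) = 2*(√2*√n) = 2*√2*√n)
(r(-1051) - 827477)*(-3026404 + L(g(-11, G))) = ((3 + (-1051)² - 1235*(-1051)) - 827477)*(-3026404 + 2*√2*√(-57/7)) = ((3 + 1104601 + 1297985) - 827477)*(-3026404 + 2*√2*(I*√399/7)) = (2402589 - 827477)*(-3026404 + 2*I*√798/7) = 1575112*(-3026404 + 2*I*√798/7) = -4766925257248 + 450032*I*√798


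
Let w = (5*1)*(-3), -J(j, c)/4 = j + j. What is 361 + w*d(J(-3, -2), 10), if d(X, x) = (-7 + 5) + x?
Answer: 241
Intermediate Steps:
J(j, c) = -8*j (J(j, c) = -4*(j + j) = -8*j)
d(X, x) = -2 + x
w = -15 (w = 5*(-3) = -15)
361 + w*d(J(-3, -2), 10) = 361 - 15*(-2 + 10) = 361 - 15*8 = 361 - 120 = 241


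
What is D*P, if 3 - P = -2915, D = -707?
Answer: -2063026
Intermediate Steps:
P = 2918 (P = 3 - 1*(-2915) = 3 + 2915 = 2918)
D*P = -707*2918 = -2063026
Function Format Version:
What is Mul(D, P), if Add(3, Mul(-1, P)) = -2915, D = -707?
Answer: -2063026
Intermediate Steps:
P = 2918 (P = Add(3, Mul(-1, -2915)) = Add(3, 2915) = 2918)
Mul(D, P) = Mul(-707, 2918) = -2063026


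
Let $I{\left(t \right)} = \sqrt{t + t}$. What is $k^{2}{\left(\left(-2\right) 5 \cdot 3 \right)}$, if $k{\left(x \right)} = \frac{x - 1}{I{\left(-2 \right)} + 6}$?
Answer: $\frac{961}{50} - \frac{2883 i}{200} \approx 19.22 - 14.415 i$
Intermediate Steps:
$I{\left(t \right)} = \sqrt{2} \sqrt{t}$ ($I{\left(t \right)} = \sqrt{2 t} = \sqrt{2} \sqrt{t}$)
$k{\left(x \right)} = \frac{\left(-1 + x\right) \left(6 - 2 i\right)}{40}$ ($k{\left(x \right)} = \frac{x - 1}{\sqrt{2} \sqrt{-2} + 6} = \frac{-1 + x}{\sqrt{2} i \sqrt{2} + 6} = \frac{-1 + x}{2 i + 6} = \frac{-1 + x}{6 + 2 i} = \left(-1 + x\right) \frac{6 - 2 i}{40} = \frac{\left(-1 + x\right) \left(6 - 2 i\right)}{40}$)
$k^{2}{\left(\left(-2\right) 5 \cdot 3 \right)} = \left(\frac{\left(-1 + \left(-2\right) 5 \cdot 3\right) \left(3 - i\right)}{20}\right)^{2} = \left(\frac{\left(-1 - 30\right) \left(3 - i\right)}{20}\right)^{2} = \left(\frac{1}{20} \left(-31\right) \left(3 - i\right)\right)^{2} = \left(- \frac{93}{20} + \frac{31 i}{20}\right)^{2}$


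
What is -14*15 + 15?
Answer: -195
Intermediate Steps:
-14*15 + 15 = -210 + 15 = -195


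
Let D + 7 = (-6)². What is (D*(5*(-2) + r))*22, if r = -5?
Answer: -9570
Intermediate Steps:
D = 29 (D = -7 + (-6)² = -7 + 36 = 29)
(D*(5*(-2) + r))*22 = (29*(5*(-2) - 5))*22 = (29*(-10 - 5))*22 = (29*(-15))*22 = -435*22 = -9570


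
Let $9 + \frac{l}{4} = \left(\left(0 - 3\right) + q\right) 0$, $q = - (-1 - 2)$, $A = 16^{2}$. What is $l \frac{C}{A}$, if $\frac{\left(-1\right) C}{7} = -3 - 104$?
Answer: $- \frac{6741}{64} \approx -105.33$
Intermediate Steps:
$A = 256$
$C = 749$ ($C = - 7 \left(-3 - 104\right) = \left(-7\right) \left(-107\right) = 749$)
$q = 3$ ($q = \left(-1\right) \left(-3\right) = 3$)
$l = -36$ ($l = -36 + 4 \left(\left(0 - 3\right) + 3\right) 0 = -36 + 4 \left(-3 + 3\right) 0 = -36 + 4 \cdot 0 \cdot 0 = -36 + 4 \cdot 0 = -36 + 0 = -36$)
$l \frac{C}{A} = - 36 \cdot \frac{749}{256} = - 36 \cdot 749 \cdot \frac{1}{256} = \left(-36\right) \frac{749}{256} = - \frac{6741}{64}$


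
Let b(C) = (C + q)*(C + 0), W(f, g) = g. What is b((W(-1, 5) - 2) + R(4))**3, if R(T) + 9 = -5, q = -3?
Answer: 3652264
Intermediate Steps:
R(T) = -14 (R(T) = -9 - 5 = -14)
b(C) = C*(-3 + C) (b(C) = (C - 3)*(C + 0) = (-3 + C)*C = C*(-3 + C))
b((W(-1, 5) - 2) + R(4))**3 = (((5 - 2) - 14)*(-3 + ((5 - 2) - 14)))**3 = ((3 - 14)*(-3 + (3 - 14)))**3 = (-11*(-3 - 11))**3 = (-11*(-14))**3 = 154**3 = 3652264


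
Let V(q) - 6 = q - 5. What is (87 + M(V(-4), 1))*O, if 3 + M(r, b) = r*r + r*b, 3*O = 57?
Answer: 1710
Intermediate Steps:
O = 19 (O = (⅓)*57 = 19)
V(q) = 1 + q (V(q) = 6 + (q - 5) = 6 + (-5 + q) = 1 + q)
M(r, b) = -3 + r² + b*r (M(r, b) = -3 + (r*r + r*b) = -3 + (r² + b*r) = -3 + r² + b*r)
(87 + M(V(-4), 1))*O = (87 + (-3 + (1 - 4)² + 1*(1 - 4)))*19 = (87 + (-3 + (-3)² + 1*(-3)))*19 = (87 + (-3 + 9 - 3))*19 = (87 + 3)*19 = 90*19 = 1710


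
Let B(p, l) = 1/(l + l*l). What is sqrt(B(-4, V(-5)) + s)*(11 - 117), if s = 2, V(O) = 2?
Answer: -53*sqrt(78)/3 ≈ -156.03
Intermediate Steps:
B(p, l) = 1/(l + l**2)
sqrt(B(-4, V(-5)) + s)*(11 - 117) = sqrt(1/(2*(1 + 2)) + 2)*(11 - 117) = sqrt((1/2)/3 + 2)*(-106) = sqrt((1/2)*(1/3) + 2)*(-106) = sqrt(1/6 + 2)*(-106) = sqrt(13/6)*(-106) = (sqrt(78)/6)*(-106) = -53*sqrt(78)/3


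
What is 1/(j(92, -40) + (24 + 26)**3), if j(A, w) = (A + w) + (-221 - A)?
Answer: 1/124739 ≈ 8.0167e-6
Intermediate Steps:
j(A, w) = -221 + w
1/(j(92, -40) + (24 + 26)**3) = 1/((-221 - 40) + (24 + 26)**3) = 1/(-261 + 50**3) = 1/(-261 + 125000) = 1/124739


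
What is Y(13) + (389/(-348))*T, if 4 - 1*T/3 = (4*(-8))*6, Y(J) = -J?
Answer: -19438/29 ≈ -670.28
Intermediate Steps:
T = 588 (T = 12 - 3*4*(-8)*6 = 12 - (-96)*6 = 12 - 3*(-192) = 12 + 576 = 588)
Y(13) + (389/(-348))*T = -1*13 + (389/(-348))*588 = -13 + (389*(-1/348))*588 = -13 - 389/348*588 = -13 - 19061/29 = -19438/29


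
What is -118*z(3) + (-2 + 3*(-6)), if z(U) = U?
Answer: -374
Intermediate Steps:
-118*z(3) + (-2 + 3*(-6)) = -118*3 + (-2 + 3*(-6)) = -354 + (-2 - 18) = -354 - 20 = -374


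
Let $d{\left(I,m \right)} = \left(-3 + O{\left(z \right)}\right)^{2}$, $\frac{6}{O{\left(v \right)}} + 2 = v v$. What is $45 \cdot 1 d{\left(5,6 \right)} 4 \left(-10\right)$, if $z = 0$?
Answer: $-64800$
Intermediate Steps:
$O{\left(v \right)} = \frac{6}{-2 + v^{2}}$ ($O{\left(v \right)} = \frac{6}{-2 + v v} = \frac{6}{-2 + v^{2}}$)
$d{\left(I,m \right)} = 36$ ($d{\left(I,m \right)} = \left(-3 + \frac{6}{-2 + 0^{2}}\right)^{2} = \left(-3 + \frac{6}{-2 + 0}\right)^{2} = \left(-3 + \frac{6}{-2}\right)^{2} = \left(-3 + 6 \left(- \frac{1}{2}\right)\right)^{2} = \left(-3 - 3\right)^{2} = \left(-6\right)^{2} = 36$)
$45 \cdot 1 d{\left(5,6 \right)} 4 \left(-10\right) = 45 \cdot 1 \cdot 36 \cdot 4 \left(-10\right) = 45 \cdot 36 \cdot 4 \left(-10\right) = 45 \cdot 144 \left(-10\right) = 6480 \left(-10\right) = -64800$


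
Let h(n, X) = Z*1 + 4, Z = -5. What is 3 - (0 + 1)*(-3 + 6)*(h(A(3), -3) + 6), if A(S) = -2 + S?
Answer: -12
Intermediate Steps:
h(n, X) = -1 (h(n, X) = -5*1 + 4 = -5 + 4 = -1)
3 - (0 + 1)*(-3 + 6)*(h(A(3), -3) + 6) = 3 - (0 + 1)*(-3 + 6)*(-1 + 6) = 3 - 1*3*5 = 3 - 3*5 = 3 - 1*15 = 3 - 15 = -12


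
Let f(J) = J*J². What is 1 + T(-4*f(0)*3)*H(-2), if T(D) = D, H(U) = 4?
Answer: 1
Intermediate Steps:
f(J) = J³
1 + T(-4*f(0)*3)*H(-2) = 1 + (-4*0³*3)*4 = 1 + (-4*0*3)*4 = 1 + (0*3)*4 = 1 + 0*4 = 1 + 0 = 1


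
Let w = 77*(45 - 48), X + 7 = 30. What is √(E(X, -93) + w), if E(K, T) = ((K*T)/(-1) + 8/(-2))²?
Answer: √4557994 ≈ 2134.9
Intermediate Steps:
X = 23 (X = -7 + 30 = 23)
E(K, T) = (-4 - K*T)² (E(K, T) = ((K*T)*(-1) + 8*(-½))² = (-K*T - 4)² = (-4 - K*T)²)
w = -231 (w = 77*(-3) = -231)
√(E(X, -93) + w) = √((4 + 23*(-93))² - 231) = √((4 - 2139)² - 231) = √((-2135)² - 231) = √(4558225 - 231) = √4557994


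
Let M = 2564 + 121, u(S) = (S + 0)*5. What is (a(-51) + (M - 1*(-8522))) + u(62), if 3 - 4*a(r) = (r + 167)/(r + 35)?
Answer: 184313/16 ≈ 11520.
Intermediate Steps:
u(S) = 5*S (u(S) = S*5 = 5*S)
M = 2685
a(r) = ¾ - (167 + r)/(4*(35 + r)) (a(r) = ¾ - (r + 167)/(4*(r + 35)) = ¾ - (167 + r)/(4*(35 + r)))
(a(-51) + (M - 1*(-8522))) + u(62) = ((-31 - 51)/(2*(35 - 51)) + (2685 - 1*(-8522))) + 5*62 = ((½)*(-82)/(-16) + (2685 + 8522)) + 310 = ((½)*(-1/16)*(-82) + 11207) + 310 = (41/16 + 11207) + 310 = 179353/16 + 310 = 184313/16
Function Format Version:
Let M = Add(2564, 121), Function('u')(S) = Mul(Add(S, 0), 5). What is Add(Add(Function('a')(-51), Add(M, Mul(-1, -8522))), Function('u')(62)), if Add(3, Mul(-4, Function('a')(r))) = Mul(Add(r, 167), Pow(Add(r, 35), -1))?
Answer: Rational(184313, 16) ≈ 11520.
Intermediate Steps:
Function('u')(S) = Mul(5, S) (Function('u')(S) = Mul(S, 5) = Mul(5, S))
M = 2685
Function('a')(r) = Add(Rational(3, 4), Mul(Rational(-1, 4), Pow(Add(35, r), -1), Add(167, r))) (Function('a')(r) = Add(Rational(3, 4), Mul(Rational(-1, 4), Mul(Add(r, 167), Pow(Add(r, 35), -1)))) = Add(Rational(3, 4), Mul(Rational(-1, 4), Mul(Add(167, r), Pow(Add(35, r), -1)))) = Add(Rational(3, 4), Mul(Rational(-1, 4), Mul(Pow(Add(35, r), -1), Add(167, r)))) = Add(Rational(3, 4), Mul(Rational(-1, 4), Pow(Add(35, r), -1), Add(167, r))))
Add(Add(Function('a')(-51), Add(M, Mul(-1, -8522))), Function('u')(62)) = Add(Add(Mul(Rational(1, 2), Pow(Add(35, -51), -1), Add(-31, -51)), Add(2685, Mul(-1, -8522))), Mul(5, 62)) = Add(Add(Mul(Rational(1, 2), Pow(-16, -1), -82), Add(2685, 8522)), 310) = Add(Add(Mul(Rational(1, 2), Rational(-1, 16), -82), 11207), 310) = Add(Add(Rational(41, 16), 11207), 310) = Add(Rational(179353, 16), 310) = Rational(184313, 16)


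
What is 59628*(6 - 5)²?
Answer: 59628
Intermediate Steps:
59628*(6 - 5)² = 59628*1² = 59628*1 = 59628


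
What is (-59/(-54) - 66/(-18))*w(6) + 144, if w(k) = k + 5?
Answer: 10603/54 ≈ 196.35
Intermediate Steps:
w(k) = 5 + k
(-59/(-54) - 66/(-18))*w(6) + 144 = (-59/(-54) - 66/(-18))*(5 + 6) + 144 = (-59*(-1/54) - 66*(-1/18))*11 + 144 = (59/54 + 11/3)*11 + 144 = (257/54)*11 + 144 = 2827/54 + 144 = 10603/54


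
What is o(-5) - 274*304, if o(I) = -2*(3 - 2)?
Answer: -83298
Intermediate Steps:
o(I) = -2 (o(I) = -2*1 = -2)
o(-5) - 274*304 = -2 - 274*304 = -2 - 83296 = -83298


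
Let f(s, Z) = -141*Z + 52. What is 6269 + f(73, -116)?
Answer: 22677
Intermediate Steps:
f(s, Z) = 52 - 141*Z
6269 + f(73, -116) = 6269 + (52 - 141*(-116)) = 6269 + (52 + 16356) = 6269 + 16408 = 22677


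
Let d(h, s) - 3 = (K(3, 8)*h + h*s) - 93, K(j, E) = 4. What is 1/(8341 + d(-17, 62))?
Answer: 1/7129 ≈ 0.00014027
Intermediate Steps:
d(h, s) = -90 + 4*h + h*s (d(h, s) = 3 + ((4*h + h*s) - 93) = 3 + (-93 + 4*h + h*s) = -90 + 4*h + h*s)
1/(8341 + d(-17, 62)) = 1/(8341 + (-90 + 4*(-17) - 17*62)) = 1/(8341 + (-90 - 68 - 1054)) = 1/(8341 - 1212) = 1/7129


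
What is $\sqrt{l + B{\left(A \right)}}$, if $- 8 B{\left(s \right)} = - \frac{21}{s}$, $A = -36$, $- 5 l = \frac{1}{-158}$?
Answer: $\frac{i \sqrt{6439290}}{9480} \approx 0.26768 i$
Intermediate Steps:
$l = \frac{1}{790}$ ($l = - \frac{1}{5 \left(-158\right)} = \left(- \frac{1}{5}\right) \left(- \frac{1}{158}\right) = \frac{1}{790} \approx 0.0012658$)
$B{\left(s \right)} = \frac{21}{8 s}$ ($B{\left(s \right)} = - \frac{\left(-21\right) \frac{1}{s}}{8} = \frac{21}{8 s}$)
$\sqrt{l + B{\left(A \right)}} = \sqrt{\frac{1}{790} + \frac{21}{8 \left(-36\right)}} = \sqrt{\frac{1}{790} + \frac{21}{8} \left(- \frac{1}{36}\right)} = \sqrt{\frac{1}{790} - \frac{7}{96}} = \sqrt{- \frac{2717}{37920}} = \frac{i \sqrt{6439290}}{9480}$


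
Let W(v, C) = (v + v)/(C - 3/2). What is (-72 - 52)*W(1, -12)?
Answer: 496/27 ≈ 18.370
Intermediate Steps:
W(v, C) = 2*v/(-3/2 + C) (W(v, C) = (2*v)/(C - 3*1/2) = (2*v)/(C - 3/2) = (2*v)/(-3/2 + C) = 2*v/(-3/2 + C))
(-72 - 52)*W(1, -12) = (-72 - 52)*(4*1/(-3 + 2*(-12))) = -496/(-3 - 24) = -496/(-27) = -496*(-1)/27 = -124*(-4/27) = 496/27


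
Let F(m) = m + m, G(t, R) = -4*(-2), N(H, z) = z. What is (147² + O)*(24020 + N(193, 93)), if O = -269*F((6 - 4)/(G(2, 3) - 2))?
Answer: 1550200657/3 ≈ 5.1673e+8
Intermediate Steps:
G(t, R) = 8
F(m) = 2*m
O = -538/3 (O = -538*(6 - 4)/(8 - 2) = -538*2/6 = -538*2*(⅙) = -538/3 ≈ -179.33)
(147² + O)*(24020 + N(193, 93)) = (147² - 538/3)*(24020 + 93) = (21609 - 538/3)*24113 = (64289/3)*24113 = 1550200657/3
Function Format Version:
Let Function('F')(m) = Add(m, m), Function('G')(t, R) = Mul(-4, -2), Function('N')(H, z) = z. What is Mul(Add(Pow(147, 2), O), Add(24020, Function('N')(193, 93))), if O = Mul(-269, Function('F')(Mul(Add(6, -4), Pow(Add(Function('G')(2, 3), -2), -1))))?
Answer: Rational(1550200657, 3) ≈ 5.1673e+8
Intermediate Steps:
Function('G')(t, R) = 8
Function('F')(m) = Mul(2, m)
O = Rational(-538, 3) (O = Mul(-269, Mul(2, Mul(Add(6, -4), Pow(Add(8, -2), -1)))) = Mul(-269, Mul(2, Mul(2, Pow(6, -1)))) = Mul(-269, Mul(2, Mul(2, Rational(1, 6)))) = Mul(-269, Mul(2, Rational(1, 3))) = Mul(-269, Rational(2, 3)) = Rational(-538, 3) ≈ -179.33)
Mul(Add(Pow(147, 2), O), Add(24020, Function('N')(193, 93))) = Mul(Add(Pow(147, 2), Rational(-538, 3)), Add(24020, 93)) = Mul(Add(21609, Rational(-538, 3)), 24113) = Mul(Rational(64289, 3), 24113) = Rational(1550200657, 3)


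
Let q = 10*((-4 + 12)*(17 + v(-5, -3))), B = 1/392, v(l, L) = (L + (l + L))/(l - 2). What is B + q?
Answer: 582401/392 ≈ 1485.7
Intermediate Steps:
v(l, L) = (l + 2*L)/(-2 + l) (v(l, L) = (L + (L + l))/(-2 + l) = (l + 2*L)/(-2 + l))
B = 1/392 ≈ 0.0025510
q = 10400/7 (q = 10*((-4 + 12)*(17 + (-5 + 2*(-3))/(-2 - 5))) = 10*(8*(17 + (-5 - 6)/(-7))) = 10*(8*(17 - ⅐*(-11))) = 10*(8*(17 + 11/7)) = 10*(8*(130/7)) = 10*(1040/7) = 10400/7 ≈ 1485.7)
B + q = 1/392 + 10400/7 = 582401/392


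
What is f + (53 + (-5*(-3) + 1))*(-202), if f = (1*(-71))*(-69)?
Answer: -9039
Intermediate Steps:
f = 4899 (f = -71*(-69) = 4899)
f + (53 + (-5*(-3) + 1))*(-202) = 4899 + (53 + (-5*(-3) + 1))*(-202) = 4899 + (53 + (15 + 1))*(-202) = 4899 + (53 + 16)*(-202) = 4899 + 69*(-202) = 4899 - 13938 = -9039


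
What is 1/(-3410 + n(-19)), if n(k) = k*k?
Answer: -1/3049 ≈ -0.00032798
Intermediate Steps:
n(k) = k**2
1/(-3410 + n(-19)) = 1/(-3410 + (-19)**2) = 1/(-3410 + 361) = 1/(-3049) = -1/3049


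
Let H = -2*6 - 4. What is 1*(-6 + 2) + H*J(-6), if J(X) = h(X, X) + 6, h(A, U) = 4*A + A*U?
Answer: -292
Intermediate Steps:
H = -16 (H = -12 - 4 = -16)
J(X) = 6 + X*(4 + X) (J(X) = X*(4 + X) + 6 = 6 + X*(4 + X))
1*(-6 + 2) + H*J(-6) = 1*(-6 + 2) - 16*(6 - 6*(4 - 6)) = 1*(-4) - 16*(6 - 6*(-2)) = -4 - 16*(6 + 12) = -4 - 16*18 = -4 - 288 = -292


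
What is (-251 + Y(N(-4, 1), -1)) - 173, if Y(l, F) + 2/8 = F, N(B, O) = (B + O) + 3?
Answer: -1701/4 ≈ -425.25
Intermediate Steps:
N(B, O) = 3 + B + O
Y(l, F) = -1/4 + F
(-251 + Y(N(-4, 1), -1)) - 173 = (-251 + (-1/4 - 1)) - 173 = (-251 - 5/4) - 173 = -1009/4 - 173 = -1701/4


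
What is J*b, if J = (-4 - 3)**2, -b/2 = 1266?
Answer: -124068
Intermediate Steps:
b = -2532 (b = -2*1266 = -2532)
J = 49 (J = (-7)**2 = 49)
J*b = 49*(-2532) = -124068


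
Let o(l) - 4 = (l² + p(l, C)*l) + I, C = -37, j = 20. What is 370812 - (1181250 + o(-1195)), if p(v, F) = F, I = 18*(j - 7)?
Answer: -2282916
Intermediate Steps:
I = 234 (I = 18*(20 - 7) = 18*13 = 234)
o(l) = 238 + l² - 37*l (o(l) = 4 + ((l² - 37*l) + 234) = 4 + (234 + l² - 37*l) = 238 + l² - 37*l)
370812 - (1181250 + o(-1195)) = 370812 - (1181250 + (238 + (-1195)² - 37*(-1195))) = 370812 - (1181250 + (238 + 1428025 + 44215)) = 370812 - (1181250 + 1472478) = 370812 - 1*2653728 = 370812 - 2653728 = -2282916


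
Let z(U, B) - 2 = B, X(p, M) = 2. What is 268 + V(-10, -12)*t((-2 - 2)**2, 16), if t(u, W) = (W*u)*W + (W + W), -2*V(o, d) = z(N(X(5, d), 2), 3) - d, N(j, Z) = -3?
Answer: -34820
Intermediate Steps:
z(U, B) = 2 + B
V(o, d) = -5/2 + d/2 (V(o, d) = -((2 + 3) - d)/2 = -(5 - d)/2 = -5/2 + d/2)
t(u, W) = 2*W + u*W**2 (t(u, W) = u*W**2 + 2*W = 2*W + u*W**2)
268 + V(-10, -12)*t((-2 - 2)**2, 16) = 268 + (-5/2 + (1/2)*(-12))*(16*(2 + 16*(-2 - 2)**2)) = 268 + (-5/2 - 6)*(16*(2 + 16*(-4)**2)) = 268 - 136*(2 + 16*16) = 268 - 136*(2 + 256) = 268 - 136*258 = 268 - 17/2*4128 = 268 - 35088 = -34820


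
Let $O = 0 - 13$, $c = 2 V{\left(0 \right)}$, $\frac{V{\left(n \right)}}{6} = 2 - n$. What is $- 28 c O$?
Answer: $8736$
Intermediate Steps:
$V{\left(n \right)} = 12 - 6 n$ ($V{\left(n \right)} = 6 \left(2 - n\right) = 12 - 6 n$)
$c = 24$ ($c = 2 \left(12 - 0\right) = 2 \left(12 + 0\right) = 2 \cdot 12 = 24$)
$O = -13$
$- 28 c O = \left(-28\right) 24 \left(-13\right) = \left(-672\right) \left(-13\right) = 8736$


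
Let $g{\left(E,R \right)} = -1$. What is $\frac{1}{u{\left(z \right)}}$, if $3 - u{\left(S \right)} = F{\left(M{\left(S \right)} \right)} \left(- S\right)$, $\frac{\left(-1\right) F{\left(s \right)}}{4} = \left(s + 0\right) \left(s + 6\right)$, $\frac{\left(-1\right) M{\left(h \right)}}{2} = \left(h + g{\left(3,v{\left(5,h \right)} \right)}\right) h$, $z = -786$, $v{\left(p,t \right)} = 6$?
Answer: $\frac{1}{4812103716683331} \approx 2.0781 \cdot 10^{-16}$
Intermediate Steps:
$M{\left(h \right)} = - 2 h \left(-1 + h\right)$ ($M{\left(h \right)} = - 2 \left(h - 1\right) h = - 2 \left(-1 + h\right) h = - 2 h \left(-1 + h\right)$)
$F{\left(s \right)} = - 4 s \left(6 + s\right)$ ($F{\left(s \right)} = - 4 \left(s + 0\right) \left(s + 6\right) = - 4 s \left(6 + s\right)$)
$u{\left(S \right)} = 3 - 8 S^{2} \left(1 - S\right) \left(6 + 2 S \left(1 - S\right)\right)$ ($u{\left(S \right)} = 3 - - 4 \cdot 2 S \left(1 - S\right) \left(6 + 2 S \left(1 - S\right)\right) \left(- S\right) = 3 - - 8 S \left(1 - S\right) \left(6 + 2 S \left(1 - S\right)\right) \left(- S\right) = 3 - 8 S^{2} \left(1 - S\right) \left(6 + 2 S \left(1 - S\right)\right)$)
$\frac{1}{u{\left(z \right)}} = \frac{1}{3 - 16 \left(-786\right)^{2} \left(-1 - 786\right) \left(-3 - 786 \left(-1 - 786\right)\right)} = \frac{1}{3 - 9884736 \left(-787\right) \left(-3 - -618582\right)} = \frac{1}{3 - 9884736 \left(-787\right) \left(-3 + 618582\right)} = \frac{1}{3 - 9884736 \left(-787\right) 618579} = \frac{1}{3 + 4812103716683328} = \frac{1}{4812103716683331}$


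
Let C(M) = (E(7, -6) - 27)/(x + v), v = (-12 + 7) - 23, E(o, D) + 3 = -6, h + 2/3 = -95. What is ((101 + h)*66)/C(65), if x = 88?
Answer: -1760/3 ≈ -586.67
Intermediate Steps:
h = -287/3 (h = -⅔ - 95 = -287/3 ≈ -95.667)
E(o, D) = -9 (E(o, D) = -3 - 6 = -9)
v = -28 (v = -5 - 23 = -28)
C(M) = -⅗ (C(M) = (-9 - 27)/(88 - 28) = -36/60 = -36*1/60 = -⅗)
((101 + h)*66)/C(65) = ((101 - 287/3)*66)/(-⅗) = ((16/3)*66)*(-5/3) = 352*(-5/3) = -1760/3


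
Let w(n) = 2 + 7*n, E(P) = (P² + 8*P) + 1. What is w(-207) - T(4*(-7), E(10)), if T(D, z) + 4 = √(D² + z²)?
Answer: -1443 - √33545 ≈ -1626.2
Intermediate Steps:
E(P) = 1 + P² + 8*P
T(D, z) = -4 + √(D² + z²)
w(-207) - T(4*(-7), E(10)) = (2 + 7*(-207)) - (-4 + √((4*(-7))² + (1 + 10² + 8*10)²)) = (2 - 1449) - (-4 + √((-28)² + (1 + 100 + 80)²)) = -1447 - (-4 + √(784 + 181²)) = -1447 - (-4 + √(784 + 32761)) = -1447 - (-4 + √33545) = -1447 + (4 - √33545) = -1443 - √33545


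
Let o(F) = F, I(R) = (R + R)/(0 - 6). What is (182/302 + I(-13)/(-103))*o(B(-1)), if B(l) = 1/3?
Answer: 26156/139977 ≈ 0.18686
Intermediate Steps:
B(l) = ⅓ (B(l) = 1*(⅓) = ⅓)
I(R) = -R/3 (I(R) = (2*R)/(-6) = (2*R)*(-⅙) = -R/3)
(182/302 + I(-13)/(-103))*o(B(-1)) = (182/302 - ⅓*(-13)/(-103))*(⅓) = (182*(1/302) + (13/3)*(-1/103))*(⅓) = (91/151 - 13/309)*(⅓) = (26156/46659)*(⅓) = 26156/139977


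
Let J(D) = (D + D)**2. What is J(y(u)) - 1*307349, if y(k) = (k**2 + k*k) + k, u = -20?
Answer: 2126251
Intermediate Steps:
y(k) = k + 2*k**2 (y(k) = (k**2 + k**2) + k = 2*k**2 + k = k + 2*k**2)
J(D) = 4*D**2 (J(D) = (2*D)**2 = 4*D**2)
J(y(u)) - 1*307349 = 4*(-20*(1 + 2*(-20)))**2 - 1*307349 = 4*(-20*(1 - 40))**2 - 307349 = 4*(-20*(-39))**2 - 307349 = 4*780**2 - 307349 = 4*608400 - 307349 = 2433600 - 307349 = 2126251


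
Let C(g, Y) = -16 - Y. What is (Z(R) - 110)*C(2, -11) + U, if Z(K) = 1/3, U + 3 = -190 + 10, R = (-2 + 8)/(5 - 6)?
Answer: 1096/3 ≈ 365.33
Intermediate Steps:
R = -6 (R = 6/(-1) = 6*(-1) = -6)
U = -183 (U = -3 + (-190 + 10) = -3 - 180 = -183)
Z(K) = ⅓
(Z(R) - 110)*C(2, -11) + U = (⅓ - 110)*(-16 - 1*(-11)) - 183 = -329*(-16 + 11)/3 - 183 = -329/3*(-5) - 183 = 1645/3 - 183 = 1096/3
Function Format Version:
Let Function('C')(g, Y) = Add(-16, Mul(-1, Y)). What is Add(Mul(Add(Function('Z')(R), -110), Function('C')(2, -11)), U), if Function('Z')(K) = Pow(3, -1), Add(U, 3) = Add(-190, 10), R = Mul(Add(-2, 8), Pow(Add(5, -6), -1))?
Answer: Rational(1096, 3) ≈ 365.33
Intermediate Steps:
R = -6 (R = Mul(6, Pow(-1, -1)) = Mul(6, -1) = -6)
U = -183 (U = Add(-3, Add(-190, 10)) = Add(-3, -180) = -183)
Function('Z')(K) = Rational(1, 3)
Add(Mul(Add(Function('Z')(R), -110), Function('C')(2, -11)), U) = Add(Mul(Add(Rational(1, 3), -110), Add(-16, Mul(-1, -11))), -183) = Add(Mul(Rational(-329, 3), Add(-16, 11)), -183) = Add(Mul(Rational(-329, 3), -5), -183) = Add(Rational(1645, 3), -183) = Rational(1096, 3)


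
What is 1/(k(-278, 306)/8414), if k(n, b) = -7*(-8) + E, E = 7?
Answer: 1202/9 ≈ 133.56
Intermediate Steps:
k(n, b) = 63 (k(n, b) = -7*(-8) + 7 = 56 + 7 = 63)
1/(k(-278, 306)/8414) = 1/(63/8414) = 1/(63*(1/8414)) = 1/(9/1202) = 1202/9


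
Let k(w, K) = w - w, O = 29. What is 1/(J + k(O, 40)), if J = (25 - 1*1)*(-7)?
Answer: -1/168 ≈ -0.0059524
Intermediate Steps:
k(w, K) = 0
J = -168 (J = (25 - 1)*(-7) = 24*(-7) = -168)
1/(J + k(O, 40)) = 1/(-168 + 0) = 1/(-168) = -1/168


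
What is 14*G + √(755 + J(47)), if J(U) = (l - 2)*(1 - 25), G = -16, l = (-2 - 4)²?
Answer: -224 + I*√61 ≈ -224.0 + 7.8102*I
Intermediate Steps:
l = 36 (l = (-6)² = 36)
J(U) = -816 (J(U) = (36 - 2)*(1 - 25) = 34*(-24) = -816)
14*G + √(755 + J(47)) = 14*(-16) + √(755 - 816) = -224 + √(-61) = -224 + I*√61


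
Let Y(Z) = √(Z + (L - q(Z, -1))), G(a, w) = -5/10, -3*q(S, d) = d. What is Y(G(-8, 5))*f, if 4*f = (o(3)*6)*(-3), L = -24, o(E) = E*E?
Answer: -27*I*√894/4 ≈ -201.82*I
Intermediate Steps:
q(S, d) = -d/3
G(a, w) = -½ (G(a, w) = -5*⅒ = -½)
o(E) = E²
Y(Z) = √(-73/3 + Z) (Y(Z) = √(Z + (-24 - (-1)*(-1)/3)) = √(Z + (-24 - 1*⅓)) = √(Z + (-24 - ⅓)) = √(Z - 73/3) = √(-73/3 + Z))
f = -81/2 (f = ((3²*6)*(-3))/4 = ((9*6)*(-3))/4 = (54*(-3))/4 = (¼)*(-162) = -81/2 ≈ -40.500)
Y(G(-8, 5))*f = (√(-219 + 9*(-½))/3)*(-81/2) = (√(-219 - 9/2)/3)*(-81/2) = (√(-447/2)/3)*(-81/2) = ((I*√894/2)/3)*(-81/2) = (I*√894/6)*(-81/2) = -27*I*√894/4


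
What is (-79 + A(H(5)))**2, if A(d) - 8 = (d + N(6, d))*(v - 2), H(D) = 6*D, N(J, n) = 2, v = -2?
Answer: 39601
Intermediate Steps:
A(d) = -4*d (A(d) = 8 + (d + 2)*(-2 - 2) = 8 + (2 + d)*(-4) = 8 + (-8 - 4*d) = -4*d)
(-79 + A(H(5)))**2 = (-79 - 24*5)**2 = (-79 - 4*30)**2 = (-79 - 120)**2 = (-199)**2 = 39601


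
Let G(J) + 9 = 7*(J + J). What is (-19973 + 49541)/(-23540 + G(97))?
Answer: -9856/7397 ≈ -1.3324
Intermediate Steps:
G(J) = -9 + 14*J (G(J) = -9 + 7*(J + J) = -9 + 7*(2*J) = -9 + 14*J)
(-19973 + 49541)/(-23540 + G(97)) = (-19973 + 49541)/(-23540 + (-9 + 14*97)) = 29568/(-23540 + (-9 + 1358)) = 29568/(-23540 + 1349) = 29568/(-22191) = 29568*(-1/22191) = -9856/7397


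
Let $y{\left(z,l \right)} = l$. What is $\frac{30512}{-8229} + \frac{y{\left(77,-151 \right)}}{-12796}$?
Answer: $- \frac{389188973}{105298284} \approx -3.6961$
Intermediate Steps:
$\frac{30512}{-8229} + \frac{y{\left(77,-151 \right)}}{-12796} = \frac{30512}{-8229} - \frac{151}{-12796} = 30512 \left(- \frac{1}{8229}\right) - - \frac{151}{12796} = - \frac{30512}{8229} + \frac{151}{12796} = - \frac{389188973}{105298284}$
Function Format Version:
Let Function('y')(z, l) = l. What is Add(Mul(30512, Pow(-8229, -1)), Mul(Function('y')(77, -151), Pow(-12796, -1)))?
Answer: Rational(-389188973, 105298284) ≈ -3.6961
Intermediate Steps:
Add(Mul(30512, Pow(-8229, -1)), Mul(Function('y')(77, -151), Pow(-12796, -1))) = Add(Mul(30512, Pow(-8229, -1)), Mul(-151, Pow(-12796, -1))) = Add(Mul(30512, Rational(-1, 8229)), Mul(-151, Rational(-1, 12796))) = Add(Rational(-30512, 8229), Rational(151, 12796)) = Rational(-389188973, 105298284)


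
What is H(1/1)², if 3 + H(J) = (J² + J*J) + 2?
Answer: 1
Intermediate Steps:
H(J) = -1 + 2*J² (H(J) = -3 + ((J² + J*J) + 2) = -3 + ((J² + J²) + 2) = -3 + (2*J² + 2) = -3 + (2 + 2*J²) = -1 + 2*J²)
H(1/1)² = (-1 + 2*(1/1)²)² = (-1 + 2*(1*1)²)² = (-1 + 2*1²)² = (-1 + 2*1)² = (-1 + 2)² = 1² = 1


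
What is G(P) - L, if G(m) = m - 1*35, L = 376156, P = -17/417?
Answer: -156871664/417 ≈ -3.7619e+5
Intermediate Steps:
P = -17/417 (P = -17*1/417 = -17/417 ≈ -0.040767)
G(m) = -35 + m (G(m) = m - 35 = -35 + m)
G(P) - L = (-35 - 17/417) - 1*376156 = -14612/417 - 376156 = -156871664/417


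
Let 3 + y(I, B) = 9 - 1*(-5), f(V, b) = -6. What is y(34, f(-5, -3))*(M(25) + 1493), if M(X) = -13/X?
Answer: 410432/25 ≈ 16417.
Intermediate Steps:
y(I, B) = 11 (y(I, B) = -3 + (9 - 1*(-5)) = -3 + (9 + 5) = -3 + 14 = 11)
y(34, f(-5, -3))*(M(25) + 1493) = 11*(-13/25 + 1493) = 11*(37312/25) = 410432/25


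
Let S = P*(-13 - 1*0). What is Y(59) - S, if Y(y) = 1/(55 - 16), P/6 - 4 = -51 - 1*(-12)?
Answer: -106469/39 ≈ -2730.0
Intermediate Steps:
P = -210 (P = 24 + 6*(-51 - 1*(-12)) = 24 + 6*(-51 + 12) = 24 + 6*(-39) = 24 - 234 = -210)
Y(y) = 1/39
S = 2730 (S = -210*(-13 - 1*0) = -210*(-13 + 0) = -210*(-13) = 2730)
Y(59) - S = 1/39 - 1*2730 = 1/39 - 2730 = -106469/39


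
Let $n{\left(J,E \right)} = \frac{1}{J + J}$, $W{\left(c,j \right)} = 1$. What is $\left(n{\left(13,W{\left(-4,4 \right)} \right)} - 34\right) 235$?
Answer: $- \frac{207505}{26} \approx -7981.0$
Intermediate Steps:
$n{\left(J,E \right)} = \frac{1}{2 J}$
$\left(n{\left(13,W{\left(-4,4 \right)} \right)} - 34\right) 235 = \left(\frac{1}{2 \cdot 13} - 34\right) 235 = \left(\frac{1}{2} \cdot \frac{1}{13} - 34\right) 235 = \left(\frac{1}{26} - 34\right) 235 = \left(- \frac{883}{26}\right) 235 = - \frac{207505}{26}$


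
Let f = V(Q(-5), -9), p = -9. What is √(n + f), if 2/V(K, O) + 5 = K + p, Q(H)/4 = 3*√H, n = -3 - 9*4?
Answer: √2*√((137 - 117*I*√5)/(-7 + 6*I*√5)) ≈ 0.0046889 - 6.2474*I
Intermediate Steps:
n = -39 (n = -3 - 36 = -39)
Q(H) = 12*√H (Q(H) = 4*(3*√H) = 12*√H)
V(K, O) = 2/(-14 + K) (V(K, O) = 2/(-5 + (K - 9)) = 2/(-5 + (-9 + K)) = 2/(-14 + K))
f = 2/(-14 + 12*I*√5) (f = 2/(-14 + 12*√(-5)) = 2/(-14 + 12*(I*√5)) = 2/(-14 + 12*I*√5) ≈ -0.030568 - 0.058587*I)
√(n + f) = √(-39 + (-7/229 - 6*I*√5/229)) = √(-8938/229 - 6*I*√5/229)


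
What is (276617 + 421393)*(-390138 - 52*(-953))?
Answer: -237729641820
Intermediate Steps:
(276617 + 421393)*(-390138 - 52*(-953)) = 698010*(-390138 + 49556) = 698010*(-340582) = -237729641820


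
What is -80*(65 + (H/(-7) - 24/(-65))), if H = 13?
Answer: -462368/91 ≈ -5081.0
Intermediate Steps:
-80*(65 + (H/(-7) - 24/(-65))) = -80*(65 + (13/(-7) - 24/(-65))) = -80*(65 + (13*(-⅐) - 24*(-1/65))) = -80*(65 + (-13/7 + 24/65)) = -80*(65 - 677/455) = -80*28898/455 = -462368/91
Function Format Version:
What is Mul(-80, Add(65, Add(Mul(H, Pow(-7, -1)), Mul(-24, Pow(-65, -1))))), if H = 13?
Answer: Rational(-462368, 91) ≈ -5081.0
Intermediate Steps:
Mul(-80, Add(65, Add(Mul(H, Pow(-7, -1)), Mul(-24, Pow(-65, -1))))) = Mul(-80, Add(65, Add(Mul(13, Pow(-7, -1)), Mul(-24, Pow(-65, -1))))) = Mul(-80, Add(65, Add(Mul(13, Rational(-1, 7)), Mul(-24, Rational(-1, 65))))) = Mul(-80, Add(65, Add(Rational(-13, 7), Rational(24, 65)))) = Mul(-80, Add(65, Rational(-677, 455))) = Mul(-80, Rational(28898, 455)) = Rational(-462368, 91)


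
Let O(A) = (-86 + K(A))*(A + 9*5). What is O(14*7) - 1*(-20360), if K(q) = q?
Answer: 22076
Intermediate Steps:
O(A) = (-86 + A)*(45 + A) (O(A) = (-86 + A)*(A + 9*5) = (-86 + A)*(A + 45) = (-86 + A)*(45 + A))
O(14*7) - 1*(-20360) = (-3870 + (14*7)² - 574*7) - 1*(-20360) = (-3870 + 98² - 41*98) + 20360 = (-3870 + 9604 - 4018) + 20360 = 1716 + 20360 = 22076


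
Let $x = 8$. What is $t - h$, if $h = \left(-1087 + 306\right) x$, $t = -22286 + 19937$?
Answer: $3899$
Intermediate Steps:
$t = -2349$
$h = -6248$ ($h = \left(-1087 + 306\right) 8 = \left(-781\right) 8 = -6248$)
$t - h = -2349 - -6248 = -2349 + 6248 = 3899$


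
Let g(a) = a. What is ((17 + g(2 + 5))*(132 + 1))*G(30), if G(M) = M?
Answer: 95760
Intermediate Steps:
((17 + g(2 + 5))*(132 + 1))*G(30) = ((17 + (2 + 5))*(132 + 1))*30 = ((17 + 7)*133)*30 = (24*133)*30 = 3192*30 = 95760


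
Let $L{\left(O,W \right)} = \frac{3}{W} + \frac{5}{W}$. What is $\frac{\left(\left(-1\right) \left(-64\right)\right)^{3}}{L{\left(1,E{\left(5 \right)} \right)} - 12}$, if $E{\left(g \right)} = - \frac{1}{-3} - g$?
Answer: $- \frac{57344}{3} \approx -19115.0$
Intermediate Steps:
$E{\left(g \right)} = \frac{1}{3} - g$ ($E{\left(g \right)} = \left(-1\right) \left(- \frac{1}{3}\right) - g = \frac{1}{3} - g$)
$L{\left(O,W \right)} = \frac{8}{W}$
$\frac{\left(\left(-1\right) \left(-64\right)\right)^{3}}{L{\left(1,E{\left(5 \right)} \right)} - 12} = \frac{\left(\left(-1\right) \left(-64\right)\right)^{3}}{\frac{8}{\frac{1}{3} - 5} - 12} = \frac{64^{3}}{\frac{8}{\frac{1}{3} - 5} - 12} = \frac{1}{\frac{8}{- \frac{14}{3}} - 12} \cdot 262144 = \frac{1}{8 \left(- \frac{3}{14}\right) - 12} \cdot 262144 = \frac{1}{- \frac{12}{7} - 12} \cdot 262144 = \frac{1}{- \frac{96}{7}} \cdot 262144 = \left(- \frac{7}{96}\right) 262144 = - \frac{57344}{3}$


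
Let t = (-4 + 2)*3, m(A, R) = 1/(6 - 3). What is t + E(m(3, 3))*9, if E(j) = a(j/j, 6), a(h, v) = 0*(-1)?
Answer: -6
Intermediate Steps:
a(h, v) = 0
m(A, R) = 1/3
E(j) = 0
t = -6 (t = -2*3 = -6)
t + E(m(3, 3))*9 = -6 + 0*9 = -6 + 0 = -6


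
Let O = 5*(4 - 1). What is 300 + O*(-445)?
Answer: -6375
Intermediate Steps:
O = 15 (O = 5*3 = 15)
300 + O*(-445) = 300 + 15*(-445) = 300 - 6675 = -6375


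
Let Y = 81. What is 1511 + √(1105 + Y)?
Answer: 1511 + √1186 ≈ 1545.4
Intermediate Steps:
1511 + √(1105 + Y) = 1511 + √(1105 + 81) = 1511 + √1186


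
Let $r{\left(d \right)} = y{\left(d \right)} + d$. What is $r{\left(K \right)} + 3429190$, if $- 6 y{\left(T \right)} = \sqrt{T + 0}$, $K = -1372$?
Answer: $3427818 - \frac{7 i \sqrt{7}}{3} \approx 3.4278 \cdot 10^{6} - 6.1734 i$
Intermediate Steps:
$y{\left(T \right)} = - \frac{\sqrt{T}}{6}$ ($y{\left(T \right)} = - \frac{\sqrt{T + 0}}{6} = - \frac{\sqrt{T}}{6}$)
$r{\left(d \right)} = d - \frac{\sqrt{d}}{6}$ ($r{\left(d \right)} = - \frac{\sqrt{d}}{6} + d = d - \frac{\sqrt{d}}{6}$)
$r{\left(K \right)} + 3429190 = \left(-1372 - \frac{\sqrt{-1372}}{6}\right) + 3429190 = \left(-1372 - \frac{14 i \sqrt{7}}{6}\right) + 3429190 = \left(-1372 - \frac{7 i \sqrt{7}}{3}\right) + 3429190 = 3427818 - \frac{7 i \sqrt{7}}{3}$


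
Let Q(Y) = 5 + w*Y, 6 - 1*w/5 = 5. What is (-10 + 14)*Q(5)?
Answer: 120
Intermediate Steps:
w = 5 (w = 30 - 5*5 = 30 - 25 = 5)
Q(Y) = 5 + 5*Y
(-10 + 14)*Q(5) = (-10 + 14)*(5 + 5*5) = 4*(5 + 25) = 4*30 = 120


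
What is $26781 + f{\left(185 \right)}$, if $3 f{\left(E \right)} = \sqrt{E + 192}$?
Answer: $26781 + \frac{\sqrt{377}}{3} \approx 26787.0$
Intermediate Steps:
$f{\left(E \right)} = \frac{\sqrt{192 + E}}{3}$ ($f{\left(E \right)} = \frac{\sqrt{E + 192}}{3} = \frac{\sqrt{192 + E}}{3}$)
$26781 + f{\left(185 \right)} = 26781 + \frac{\sqrt{192 + 185}}{3} = 26781 + \frac{\sqrt{377}}{3}$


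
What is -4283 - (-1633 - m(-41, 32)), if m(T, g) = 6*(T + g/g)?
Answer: -2890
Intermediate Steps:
m(T, g) = 6 + 6*T (m(T, g) = 6*(T + 1) = 6*(1 + T) = 6 + 6*T)
-4283 - (-1633 - m(-41, 32)) = -4283 - (-1633 - (6 + 6*(-41))) = -4283 - (-1633 - (6 - 246)) = -4283 - (-1633 - 1*(-240)) = -4283 - (-1633 + 240) = -4283 - 1*(-1393) = -4283 + 1393 = -2890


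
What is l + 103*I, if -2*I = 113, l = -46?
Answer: -11731/2 ≈ -5865.5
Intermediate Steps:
I = -113/2 (I = -½*113 = -113/2 ≈ -56.500)
l + 103*I = -46 + 103*(-113/2) = -46 - 11639/2 = -11731/2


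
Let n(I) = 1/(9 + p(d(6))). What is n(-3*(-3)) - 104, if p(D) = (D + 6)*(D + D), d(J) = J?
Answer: -15911/153 ≈ -103.99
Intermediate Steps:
p(D) = 2*D*(6 + D) (p(D) = (6 + D)*(2*D) = 2*D*(6 + D))
n(I) = 1/153 (n(I) = 1/(9 + 2*6*(6 + 6)) = 1/(9 + 2*6*12) = 1/(9 + 144) = 1/153)
n(-3*(-3)) - 104 = 1/153 - 104 = -15911/153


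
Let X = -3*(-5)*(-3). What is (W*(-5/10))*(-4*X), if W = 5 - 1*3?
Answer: -180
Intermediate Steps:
W = 2 (W = 5 - 3 = 2)
X = -45 (X = 15*(-3) = -45)
(W*(-5/10))*(-4*X) = (2*(-5/10))*(-4*(-45)) = (2*(-5*⅒))*180 = (2*(-½))*180 = -1*180 = -180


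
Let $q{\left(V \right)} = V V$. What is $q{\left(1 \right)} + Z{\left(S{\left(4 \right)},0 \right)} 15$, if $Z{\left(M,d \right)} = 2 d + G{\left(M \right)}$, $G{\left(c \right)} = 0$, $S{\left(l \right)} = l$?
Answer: $1$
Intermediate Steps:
$q{\left(V \right)} = V^{2}$
$Z{\left(M,d \right)} = 2 d$ ($Z{\left(M,d \right)} = 2 d + 0 = 2 d$)
$q{\left(1 \right)} + Z{\left(S{\left(4 \right)},0 \right)} 15 = 1^{2} + 2 \cdot 0 \cdot 15 = 1 + 0 \cdot 15 = 1 + 0 = 1$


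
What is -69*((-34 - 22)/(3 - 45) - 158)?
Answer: 10810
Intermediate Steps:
-69*((-34 - 22)/(3 - 45) - 158) = -69*(-56/(-42) - 158) = -69*(-56*(-1/42) - 158) = -69*(4/3 - 158) = -69*(-470/3) = 10810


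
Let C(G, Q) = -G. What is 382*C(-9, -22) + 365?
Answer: 3803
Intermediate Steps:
382*C(-9, -22) + 365 = 382*(-1*(-9)) + 365 = 382*9 + 365 = 3438 + 365 = 3803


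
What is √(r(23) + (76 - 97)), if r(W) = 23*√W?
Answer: √(-21 + 23*√23) ≈ 9.4501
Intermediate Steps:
√(r(23) + (76 - 97)) = √(23*√23 + (76 - 97)) = √(23*√23 - 21) = √(-21 + 23*√23)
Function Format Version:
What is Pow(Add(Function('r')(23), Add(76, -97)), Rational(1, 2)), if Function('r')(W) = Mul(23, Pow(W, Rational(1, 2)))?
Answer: Pow(Add(-21, Mul(23, Pow(23, Rational(1, 2)))), Rational(1, 2)) ≈ 9.4501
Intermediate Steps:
Pow(Add(Function('r')(23), Add(76, -97)), Rational(1, 2)) = Pow(Add(Mul(23, Pow(23, Rational(1, 2))), Add(76, -97)), Rational(1, 2)) = Pow(Add(Mul(23, Pow(23, Rational(1, 2))), -21), Rational(1, 2)) = Pow(Add(-21, Mul(23, Pow(23, Rational(1, 2)))), Rational(1, 2))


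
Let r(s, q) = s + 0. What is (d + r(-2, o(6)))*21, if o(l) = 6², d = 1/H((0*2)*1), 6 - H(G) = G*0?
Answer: -77/2 ≈ -38.500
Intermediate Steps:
H(G) = 6 (H(G) = 6 - G*0 = 6 - 1*0 = 6 + 0 = 6)
d = ⅙ (d = 1/6 = ⅙ ≈ 0.16667)
o(l) = 36
r(s, q) = s
(d + r(-2, o(6)))*21 = (⅙ - 2)*21 = -11/6*21 = -77/2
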